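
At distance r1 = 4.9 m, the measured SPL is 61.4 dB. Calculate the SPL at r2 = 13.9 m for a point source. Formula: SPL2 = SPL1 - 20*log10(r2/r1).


r2/r1 = 13.9/4.9 = 2.83673
Correction = 20*log10(2.83673) = 9.05636 dB
SPL2 = 61.4 - 9.05636 = 52.344 dB


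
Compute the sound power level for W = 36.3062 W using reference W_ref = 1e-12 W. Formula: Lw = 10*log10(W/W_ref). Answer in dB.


W / W_ref = 36.3062 / 1e-12 = 3.63062e+13
Lw = 10 * log10(3.63062e+13) = 135.6 dB


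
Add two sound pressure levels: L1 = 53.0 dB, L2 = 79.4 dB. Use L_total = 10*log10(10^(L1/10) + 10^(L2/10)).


10^(53.0/10) = 199526
10^(79.4/10) = 8.70964e+07
Sum = 199526 + 8.70964e+07 = 8.72959e+07
L_total = 10*log10(8.72959e+07) = 79.41 dB


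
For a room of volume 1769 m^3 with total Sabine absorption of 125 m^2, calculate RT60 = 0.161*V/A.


RT60 = 0.161 * 1769 / 125 = 2.2785 s


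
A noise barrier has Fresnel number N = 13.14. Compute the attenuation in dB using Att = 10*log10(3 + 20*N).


3 + 20*N = 3 + 20*13.14 = 265.8
Att = 10*log10(265.8) = 24.246 dB


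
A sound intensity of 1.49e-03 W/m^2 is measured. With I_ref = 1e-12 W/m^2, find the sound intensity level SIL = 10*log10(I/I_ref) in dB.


I / I_ref = 1.49e-03 / 1e-12 = 1.49e+09
SIL = 10 * log10(1.49e+09) = 91.732 dB


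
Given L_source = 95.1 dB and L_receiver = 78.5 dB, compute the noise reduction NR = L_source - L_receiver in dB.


NR = L_source - L_receiver (difference between source and receiving room levels)
NR = 95.1 - 78.5 = 16.6 dB


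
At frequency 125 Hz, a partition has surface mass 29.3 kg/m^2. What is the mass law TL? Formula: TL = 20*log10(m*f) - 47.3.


m * f = 29.3 * 125 = 3662.5
20*log10(3662.5) = 71.2756 dB
TL = 71.2756 - 47.3 = 23.976 dB


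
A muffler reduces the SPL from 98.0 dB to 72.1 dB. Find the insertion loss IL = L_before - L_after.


Insertion loss = SPL without muffler - SPL with muffler
IL = 98.0 - 72.1 = 25.9 dB


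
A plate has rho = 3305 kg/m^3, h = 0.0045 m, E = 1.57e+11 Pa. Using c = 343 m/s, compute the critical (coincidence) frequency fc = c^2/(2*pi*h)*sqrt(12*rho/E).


12*rho/E = 12*3305/1.57e+11 = 2.52611e-07
sqrt(12*rho/E) = sqrt(2.52611e-07) = 0.000502604
c^2/(2*pi*h) = 343^2/(2*pi*0.0045) = 4.16098e+06
fc = 4.16098e+06 * 0.000502604 = 2091.3 Hz


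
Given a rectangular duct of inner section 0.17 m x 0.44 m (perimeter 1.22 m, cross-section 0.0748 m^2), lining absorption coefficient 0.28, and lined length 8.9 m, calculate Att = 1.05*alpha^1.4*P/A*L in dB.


alpha^1.4 = 0.28^1.4 = 0.168276
Attenuation rate = 1.05 * alpha^1.4 * P / A
= 1.05 * 0.168276 * 1.22 / 0.0748 = 2.88184 dB/m
Total Att = 2.88184 * 8.9 = 25.648 dB


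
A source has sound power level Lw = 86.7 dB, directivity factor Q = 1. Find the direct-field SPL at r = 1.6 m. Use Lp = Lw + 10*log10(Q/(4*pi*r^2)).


4*pi*r^2 = 4*pi*1.6^2 = 32.1699 m^2
Q / (4*pi*r^2) = 1 / 32.1699 = 0.031085
Lp = 86.7 + 10*log10(0.031085) = 71.626 dB


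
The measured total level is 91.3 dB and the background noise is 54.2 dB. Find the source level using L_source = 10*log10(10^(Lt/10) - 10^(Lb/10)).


10^(91.3/10) = 1.34896e+09
10^(54.2/10) = 263027
Difference = 1.34896e+09 - 263027 = 1.3487e+09
L_source = 10*log10(1.3487e+09) = 91.299 dB


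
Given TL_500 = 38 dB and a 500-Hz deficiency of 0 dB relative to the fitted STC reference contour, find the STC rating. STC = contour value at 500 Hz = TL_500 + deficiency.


By ASTM E413, STC = value of the fitted reference contour at 500 Hz.
Contour value at 500 Hz = TL_500 + deficiency = 38 + 0 = 38
STC = 38


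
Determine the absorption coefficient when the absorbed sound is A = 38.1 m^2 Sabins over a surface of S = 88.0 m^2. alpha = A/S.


Absorption coefficient = absorbed power / incident power
alpha = A / S = 38.1 / 88.0 = 0.43295


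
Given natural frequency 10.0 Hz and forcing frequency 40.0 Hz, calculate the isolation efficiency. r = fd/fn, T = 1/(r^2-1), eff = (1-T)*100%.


r = 40.0 / 10.0 = 4
r^2 - 1 = 4^2 - 1 = 15
T = 1/15 = 0.0666667
Efficiency = (1 - 0.0666667)*100 = 93.333 %


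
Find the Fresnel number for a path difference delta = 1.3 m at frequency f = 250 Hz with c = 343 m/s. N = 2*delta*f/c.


N = 2*delta*f/c = 2*delta/lambda, where lambda = c/f
lambda = 343 / 250 = 1.372 m
N = 2 * 1.3 / 1.372 = 1.895


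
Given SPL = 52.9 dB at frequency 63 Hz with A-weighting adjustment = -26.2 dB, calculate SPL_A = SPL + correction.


A-weighting table: 63 Hz -> -26.2 dB correction
SPL_A = SPL + correction = 52.9 + (-26.2) = 26.7 dBA


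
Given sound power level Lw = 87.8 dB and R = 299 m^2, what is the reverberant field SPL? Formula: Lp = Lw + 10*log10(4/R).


4/R = 4/299 = 0.0133779
Lp = 87.8 + 10*log10(0.0133779) = 69.064 dB


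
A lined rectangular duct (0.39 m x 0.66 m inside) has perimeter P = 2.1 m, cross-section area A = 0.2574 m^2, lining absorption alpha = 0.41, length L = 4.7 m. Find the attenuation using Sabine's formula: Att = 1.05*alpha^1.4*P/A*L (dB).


alpha^1.4 = 0.41^1.4 = 0.28701
Attenuation rate = 1.05 * alpha^1.4 * P / A
= 1.05 * 0.28701 * 2.1 / 0.2574 = 2.45865 dB/m
Total Att = 2.45865 * 4.7 = 11.556 dB


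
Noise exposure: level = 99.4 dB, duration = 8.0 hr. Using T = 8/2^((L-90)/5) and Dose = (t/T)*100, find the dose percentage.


T_allowed = 8 / 2^((99.4 - 90)/5) = 2.17347 hr
Dose = 8.0 / 2.17347 * 100 = 368.08 %


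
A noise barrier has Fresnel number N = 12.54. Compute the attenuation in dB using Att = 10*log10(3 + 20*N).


3 + 20*N = 3 + 20*12.54 = 253.8
Att = 10*log10(253.8) = 24.045 dB


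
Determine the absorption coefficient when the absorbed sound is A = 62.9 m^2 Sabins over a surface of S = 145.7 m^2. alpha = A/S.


Absorption coefficient = absorbed power / incident power
alpha = A / S = 62.9 / 145.7 = 0.43171


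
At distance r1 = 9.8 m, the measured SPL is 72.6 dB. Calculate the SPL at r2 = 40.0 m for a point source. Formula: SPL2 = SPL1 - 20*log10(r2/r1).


r2/r1 = 40.0/9.8 = 4.08163
Correction = 20*log10(4.08163) = 12.2167 dB
SPL2 = 72.6 - 12.2167 = 60.383 dB


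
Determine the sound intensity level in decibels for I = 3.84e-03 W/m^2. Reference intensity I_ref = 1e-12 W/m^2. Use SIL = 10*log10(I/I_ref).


I / I_ref = 3.84e-03 / 1e-12 = 3.84e+09
SIL = 10 * log10(3.84e+09) = 95.843 dB


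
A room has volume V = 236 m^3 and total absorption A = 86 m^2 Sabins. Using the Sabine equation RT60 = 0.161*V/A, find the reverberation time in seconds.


RT60 = 0.161 * 236 / 86 = 0.44181 s


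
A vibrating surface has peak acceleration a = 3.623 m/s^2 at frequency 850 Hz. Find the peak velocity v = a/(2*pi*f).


omega = 2*pi*f = 2*pi*850 = 5340.71 rad/s
v = a / omega = 3.623 / 5340.71 = 0.00067837 m/s


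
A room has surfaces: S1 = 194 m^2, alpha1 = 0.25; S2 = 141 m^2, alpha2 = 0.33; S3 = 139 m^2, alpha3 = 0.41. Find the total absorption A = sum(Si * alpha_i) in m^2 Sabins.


194 * 0.25 = 48.5
141 * 0.33 = 46.53
139 * 0.41 = 56.99
A_total = 48.5 + 46.53 + 56.99 = 152.02 m^2


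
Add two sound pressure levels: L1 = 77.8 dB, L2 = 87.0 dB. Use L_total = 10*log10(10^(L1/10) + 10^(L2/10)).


10^(77.8/10) = 6.0256e+07
10^(87.0/10) = 5.01187e+08
Sum = 6.0256e+07 + 5.01187e+08 = 5.61443e+08
L_total = 10*log10(5.61443e+08) = 87.493 dB


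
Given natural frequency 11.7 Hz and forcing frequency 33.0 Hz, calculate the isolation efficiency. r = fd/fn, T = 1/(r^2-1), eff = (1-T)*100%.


r = 33.0 / 11.7 = 2.82051
r^2 - 1 = 2.82051^2 - 1 = 6.95528
T = 1/6.95528 = 0.143776
Efficiency = (1 - 0.143776)*100 = 85.622 %


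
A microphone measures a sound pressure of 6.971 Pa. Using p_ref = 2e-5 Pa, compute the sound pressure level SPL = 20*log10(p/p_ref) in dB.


p / p_ref = 6.971 / 2e-5 = 348550
SPL = 20 * log10(348550) = 110.85 dB


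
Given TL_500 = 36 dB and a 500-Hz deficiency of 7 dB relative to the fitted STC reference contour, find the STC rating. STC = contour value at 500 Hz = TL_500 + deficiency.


By ASTM E413, STC = value of the fitted reference contour at 500 Hz.
Contour value at 500 Hz = TL_500 + deficiency = 36 + 7 = 43
STC = 43


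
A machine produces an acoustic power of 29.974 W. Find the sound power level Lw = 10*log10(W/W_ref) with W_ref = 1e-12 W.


W / W_ref = 29.974 / 1e-12 = 2.9974e+13
Lw = 10 * log10(2.9974e+13) = 134.77 dB


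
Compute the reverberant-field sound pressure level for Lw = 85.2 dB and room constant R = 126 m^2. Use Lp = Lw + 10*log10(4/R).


4/R = 4/126 = 0.031746
Lp = 85.2 + 10*log10(0.031746) = 70.217 dB


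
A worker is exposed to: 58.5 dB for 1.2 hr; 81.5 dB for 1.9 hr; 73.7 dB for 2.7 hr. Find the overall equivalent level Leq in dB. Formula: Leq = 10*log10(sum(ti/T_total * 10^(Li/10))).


T_total = 1.2 + 1.9 + 2.7 = 5.8 hr
(1.2/5.8) * 10^(58.5/10) = 146472
(1.9/5.8) * 10^(81.5/10) = 4.62728e+07
(2.7/5.8) * 10^(73.7/10) = 1.09128e+07
Sum = 146472 + 4.62728e+07 + 1.09128e+07 = 5.73321e+07
Leq = 10*log10(5.73321e+07) = 77.584 dB


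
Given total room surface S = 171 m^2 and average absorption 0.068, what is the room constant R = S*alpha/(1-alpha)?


R = 171 * 0.068 / (1 - 0.068) = 12.476 m^2


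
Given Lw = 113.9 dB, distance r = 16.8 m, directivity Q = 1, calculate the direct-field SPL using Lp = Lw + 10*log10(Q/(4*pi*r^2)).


4*pi*r^2 = 4*pi*16.8^2 = 3546.73 m^2
Q / (4*pi*r^2) = 1 / 3546.73 = 0.00028195
Lp = 113.9 + 10*log10(0.00028195) = 78.402 dB


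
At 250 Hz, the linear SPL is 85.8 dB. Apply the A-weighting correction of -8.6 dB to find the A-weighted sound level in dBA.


A-weighting table: 250 Hz -> -8.6 dB correction
SPL_A = SPL + correction = 85.8 + (-8.6) = 77.2 dBA


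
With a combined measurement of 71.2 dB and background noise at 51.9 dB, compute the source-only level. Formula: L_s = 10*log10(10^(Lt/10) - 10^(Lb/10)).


10^(71.2/10) = 1.31826e+07
10^(51.9/10) = 154882
Difference = 1.31826e+07 - 154882 = 1.30277e+07
L_source = 10*log10(1.30277e+07) = 71.149 dB


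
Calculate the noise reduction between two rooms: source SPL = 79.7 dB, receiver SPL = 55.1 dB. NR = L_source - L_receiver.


NR = L_source - L_receiver (difference between source and receiving room levels)
NR = 79.7 - 55.1 = 24.6 dB


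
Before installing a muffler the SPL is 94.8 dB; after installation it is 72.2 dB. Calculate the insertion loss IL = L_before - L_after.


Insertion loss = SPL without muffler - SPL with muffler
IL = 94.8 - 72.2 = 22.6 dB


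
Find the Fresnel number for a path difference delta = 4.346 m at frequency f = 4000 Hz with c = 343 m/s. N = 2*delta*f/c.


N = 2*delta*f/c = 2*delta/lambda, where lambda = c/f
lambda = 343 / 4000 = 0.08575 m
N = 2 * 4.346 / 0.08575 = 101.36


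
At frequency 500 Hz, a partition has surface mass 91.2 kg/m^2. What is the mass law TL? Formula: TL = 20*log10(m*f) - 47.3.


m * f = 91.2 * 500 = 45600
20*log10(45600) = 93.1793 dB
TL = 93.1793 - 47.3 = 45.879 dB


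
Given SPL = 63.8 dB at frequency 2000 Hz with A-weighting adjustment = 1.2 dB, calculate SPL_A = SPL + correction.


A-weighting table: 2000 Hz -> 1.2 dB correction
SPL_A = SPL + correction = 63.8 + (1.2) = 65 dBA


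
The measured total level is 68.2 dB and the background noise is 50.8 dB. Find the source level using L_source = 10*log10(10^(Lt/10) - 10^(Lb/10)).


10^(68.2/10) = 6.60693e+06
10^(50.8/10) = 120226
Difference = 6.60693e+06 - 120226 = 6.4867e+06
L_source = 10*log10(6.4867e+06) = 68.12 dB


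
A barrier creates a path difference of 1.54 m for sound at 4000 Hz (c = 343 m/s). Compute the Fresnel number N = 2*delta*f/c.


N = 2*delta*f/c = 2*delta/lambda, where lambda = c/f
lambda = 343 / 4000 = 0.08575 m
N = 2 * 1.54 / 0.08575 = 35.918


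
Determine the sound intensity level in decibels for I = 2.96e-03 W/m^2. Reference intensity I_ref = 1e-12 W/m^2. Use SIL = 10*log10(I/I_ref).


I / I_ref = 2.96e-03 / 1e-12 = 2.96e+09
SIL = 10 * log10(2.96e+09) = 94.713 dB


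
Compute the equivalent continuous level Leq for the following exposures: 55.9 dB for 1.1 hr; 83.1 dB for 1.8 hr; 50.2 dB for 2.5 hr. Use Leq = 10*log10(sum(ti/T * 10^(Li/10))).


T_total = 1.1 + 1.8 + 2.5 = 5.4 hr
(1.1/5.4) * 10^(55.9/10) = 79249.9
(1.8/5.4) * 10^(83.1/10) = 6.80579e+07
(2.5/5.4) * 10^(50.2/10) = 48478.2
Sum = 79249.9 + 6.80579e+07 + 48478.2 = 6.81856e+07
Leq = 10*log10(6.81856e+07) = 78.337 dB


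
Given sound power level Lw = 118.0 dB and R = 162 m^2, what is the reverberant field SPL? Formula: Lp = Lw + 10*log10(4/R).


4/R = 4/162 = 0.0246914
Lp = 118.0 + 10*log10(0.0246914) = 101.93 dB


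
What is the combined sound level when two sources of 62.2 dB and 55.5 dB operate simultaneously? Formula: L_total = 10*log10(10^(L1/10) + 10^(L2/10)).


10^(62.2/10) = 1.65959e+06
10^(55.5/10) = 354813
Sum = 1.65959e+06 + 354813 = 2.0144e+06
L_total = 10*log10(2.0144e+06) = 63.041 dB


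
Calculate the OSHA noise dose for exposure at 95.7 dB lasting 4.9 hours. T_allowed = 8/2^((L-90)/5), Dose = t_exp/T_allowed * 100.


T_allowed = 8 / 2^((95.7 - 90)/5) = 3.63008 hr
Dose = 4.9 / 3.63008 * 100 = 134.98 %


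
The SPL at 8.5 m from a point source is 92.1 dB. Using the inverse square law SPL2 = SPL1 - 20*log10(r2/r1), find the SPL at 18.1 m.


r2/r1 = 18.1/8.5 = 2.12941
Correction = 20*log10(2.12941) = 6.56519 dB
SPL2 = 92.1 - 6.56519 = 85.535 dB


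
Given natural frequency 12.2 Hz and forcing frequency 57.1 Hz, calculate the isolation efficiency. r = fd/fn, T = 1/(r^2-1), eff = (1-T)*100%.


r = 57.1 / 12.2 = 4.68033
r^2 - 1 = 4.68033^2 - 1 = 20.9055
T = 1/20.9055 = 0.0478343
Efficiency = (1 - 0.0478343)*100 = 95.217 %


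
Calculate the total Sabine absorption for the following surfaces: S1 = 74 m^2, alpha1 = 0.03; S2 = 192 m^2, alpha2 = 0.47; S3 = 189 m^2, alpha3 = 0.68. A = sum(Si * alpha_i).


74 * 0.03 = 2.22
192 * 0.47 = 90.24
189 * 0.68 = 128.52
A_total = 2.22 + 90.24 + 128.52 = 220.98 m^2


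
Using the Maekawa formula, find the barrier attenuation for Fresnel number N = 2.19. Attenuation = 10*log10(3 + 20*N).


3 + 20*N = 3 + 20*2.19 = 46.8
Att = 10*log10(46.8) = 16.702 dB


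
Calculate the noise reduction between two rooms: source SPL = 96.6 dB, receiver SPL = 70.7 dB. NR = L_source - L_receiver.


NR = L_source - L_receiver (difference between source and receiving room levels)
NR = 96.6 - 70.7 = 25.9 dB


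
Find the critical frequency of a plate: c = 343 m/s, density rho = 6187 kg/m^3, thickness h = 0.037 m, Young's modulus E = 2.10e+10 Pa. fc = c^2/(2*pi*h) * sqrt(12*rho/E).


12*rho/E = 12*6187/2.10e+10 = 3.53543e-06
sqrt(12*rho/E) = sqrt(3.53543e-06) = 0.00188027
c^2/(2*pi*h) = 343^2/(2*pi*0.037) = 506065
fc = 506065 * 0.00188027 = 951.54 Hz


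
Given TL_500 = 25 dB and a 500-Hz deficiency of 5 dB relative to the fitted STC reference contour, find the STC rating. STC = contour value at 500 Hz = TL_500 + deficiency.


By ASTM E413, STC = value of the fitted reference contour at 500 Hz.
Contour value at 500 Hz = TL_500 + deficiency = 25 + 5 = 30
STC = 30


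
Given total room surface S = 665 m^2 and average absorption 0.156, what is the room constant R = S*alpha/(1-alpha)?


R = 665 * 0.156 / (1 - 0.156) = 122.91 m^2


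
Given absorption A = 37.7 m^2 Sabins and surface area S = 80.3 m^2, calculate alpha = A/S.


Absorption coefficient = absorbed power / incident power
alpha = A / S = 37.7 / 80.3 = 0.46949


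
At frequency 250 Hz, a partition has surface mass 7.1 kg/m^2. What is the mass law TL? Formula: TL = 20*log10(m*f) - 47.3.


m * f = 7.1 * 250 = 1775
20*log10(1775) = 64.984 dB
TL = 64.984 - 47.3 = 17.684 dB


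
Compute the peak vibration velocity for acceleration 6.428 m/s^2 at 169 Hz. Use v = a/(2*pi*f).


omega = 2*pi*f = 2*pi*169 = 1061.86 rad/s
v = a / omega = 6.428 / 1061.86 = 0.0060535 m/s


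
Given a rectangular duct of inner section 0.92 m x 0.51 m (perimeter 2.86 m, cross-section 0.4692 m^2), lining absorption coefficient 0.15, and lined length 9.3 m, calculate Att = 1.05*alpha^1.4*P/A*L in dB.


alpha^1.4 = 0.15^1.4 = 0.0702308
Attenuation rate = 1.05 * alpha^1.4 * P / A
= 1.05 * 0.0702308 * 2.86 / 0.4692 = 0.449495 dB/m
Total Att = 0.449495 * 9.3 = 4.1803 dB


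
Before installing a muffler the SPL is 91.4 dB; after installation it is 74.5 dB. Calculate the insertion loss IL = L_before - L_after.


Insertion loss = SPL without muffler - SPL with muffler
IL = 91.4 - 74.5 = 16.9 dB


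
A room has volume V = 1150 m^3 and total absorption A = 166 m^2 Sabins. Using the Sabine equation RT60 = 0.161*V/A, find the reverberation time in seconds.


RT60 = 0.161 * 1150 / 166 = 1.1154 s


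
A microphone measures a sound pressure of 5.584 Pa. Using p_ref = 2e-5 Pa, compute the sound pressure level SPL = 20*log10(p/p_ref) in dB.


p / p_ref = 5.584 / 2e-5 = 279200
SPL = 20 * log10(279200) = 108.92 dB


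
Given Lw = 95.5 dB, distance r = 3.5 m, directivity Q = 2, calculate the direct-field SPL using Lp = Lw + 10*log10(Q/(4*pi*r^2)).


4*pi*r^2 = 4*pi*3.5^2 = 153.938 m^2
Q / (4*pi*r^2) = 2 / 153.938 = 0.0129922
Lp = 95.5 + 10*log10(0.0129922) = 76.637 dB


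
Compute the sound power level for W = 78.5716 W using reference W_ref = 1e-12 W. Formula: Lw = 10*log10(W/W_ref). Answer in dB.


W / W_ref = 78.5716 / 1e-12 = 7.85716e+13
Lw = 10 * log10(7.85716e+13) = 138.95 dB


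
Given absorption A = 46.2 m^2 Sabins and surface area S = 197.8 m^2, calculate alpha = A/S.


Absorption coefficient = absorbed power / incident power
alpha = A / S = 46.2 / 197.8 = 0.23357


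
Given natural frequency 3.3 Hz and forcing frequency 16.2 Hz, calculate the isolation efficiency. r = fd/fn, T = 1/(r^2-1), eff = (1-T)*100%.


r = 16.2 / 3.3 = 4.90909
r^2 - 1 = 4.90909^2 - 1 = 23.0992
T = 1/23.0992 = 0.0432915
Efficiency = (1 - 0.0432915)*100 = 95.671 %


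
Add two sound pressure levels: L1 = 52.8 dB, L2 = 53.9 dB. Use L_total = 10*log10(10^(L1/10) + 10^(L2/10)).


10^(52.8/10) = 190546
10^(53.9/10) = 245471
Sum = 190546 + 245471 = 436017
L_total = 10*log10(436017) = 56.395 dB


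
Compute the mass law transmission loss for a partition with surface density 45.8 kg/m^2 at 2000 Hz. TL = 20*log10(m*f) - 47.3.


m * f = 45.8 * 2000 = 91600
20*log10(91600) = 99.2379 dB
TL = 99.2379 - 47.3 = 51.938 dB


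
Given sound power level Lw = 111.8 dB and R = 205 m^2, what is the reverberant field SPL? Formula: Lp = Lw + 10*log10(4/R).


4/R = 4/205 = 0.0195122
Lp = 111.8 + 10*log10(0.0195122) = 94.703 dB


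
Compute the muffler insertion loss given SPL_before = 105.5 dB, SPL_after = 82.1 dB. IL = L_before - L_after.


Insertion loss = SPL without muffler - SPL with muffler
IL = 105.5 - 82.1 = 23.4 dB


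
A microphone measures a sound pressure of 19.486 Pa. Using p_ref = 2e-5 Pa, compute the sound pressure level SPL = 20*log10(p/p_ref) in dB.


p / p_ref = 19.486 / 2e-5 = 974300
SPL = 20 * log10(974300) = 119.77 dB


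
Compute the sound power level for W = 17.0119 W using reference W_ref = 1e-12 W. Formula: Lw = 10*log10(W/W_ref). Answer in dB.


W / W_ref = 17.0119 / 1e-12 = 1.70119e+13
Lw = 10 * log10(1.70119e+13) = 132.31 dB


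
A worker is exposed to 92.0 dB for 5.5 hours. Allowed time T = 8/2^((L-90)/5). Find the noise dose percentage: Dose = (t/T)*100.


T_allowed = 8 / 2^((92.0 - 90)/5) = 6.06287 hr
Dose = 5.5 / 6.06287 * 100 = 90.716 %


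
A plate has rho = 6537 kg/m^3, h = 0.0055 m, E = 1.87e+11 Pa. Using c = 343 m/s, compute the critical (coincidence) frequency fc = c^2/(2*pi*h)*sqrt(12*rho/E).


12*rho/E = 12*6537/1.87e+11 = 4.19487e-07
sqrt(12*rho/E) = sqrt(4.19487e-07) = 0.000647678
c^2/(2*pi*h) = 343^2/(2*pi*0.0055) = 3.40444e+06
fc = 3.40444e+06 * 0.000647678 = 2205 Hz


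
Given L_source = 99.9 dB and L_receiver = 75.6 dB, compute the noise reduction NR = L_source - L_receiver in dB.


NR = L_source - L_receiver (difference between source and receiving room levels)
NR = 99.9 - 75.6 = 24.3 dB


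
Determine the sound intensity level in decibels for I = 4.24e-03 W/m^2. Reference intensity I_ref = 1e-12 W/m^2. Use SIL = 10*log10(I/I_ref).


I / I_ref = 4.24e-03 / 1e-12 = 4.24e+09
SIL = 10 * log10(4.24e+09) = 96.274 dB


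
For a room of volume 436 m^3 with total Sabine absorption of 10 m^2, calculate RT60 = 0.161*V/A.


RT60 = 0.161 * 436 / 10 = 7.0196 s


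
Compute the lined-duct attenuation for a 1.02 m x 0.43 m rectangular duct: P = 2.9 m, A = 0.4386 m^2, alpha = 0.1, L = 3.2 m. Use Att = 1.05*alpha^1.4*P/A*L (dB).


alpha^1.4 = 0.1^1.4 = 0.0398107
Attenuation rate = 1.05 * alpha^1.4 * P / A
= 1.05 * 0.0398107 * 2.9 / 0.4386 = 0.276388 dB/m
Total Att = 0.276388 * 3.2 = 0.88444 dB


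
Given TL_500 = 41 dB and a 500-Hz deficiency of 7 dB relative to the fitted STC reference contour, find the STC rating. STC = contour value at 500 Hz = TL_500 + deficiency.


By ASTM E413, STC = value of the fitted reference contour at 500 Hz.
Contour value at 500 Hz = TL_500 + deficiency = 41 + 7 = 48
STC = 48


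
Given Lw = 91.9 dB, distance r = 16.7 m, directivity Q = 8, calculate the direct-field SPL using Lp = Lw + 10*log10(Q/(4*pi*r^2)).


4*pi*r^2 = 4*pi*16.7^2 = 3504.64 m^2
Q / (4*pi*r^2) = 8 / 3504.64 = 0.00228269
Lp = 91.9 + 10*log10(0.00228269) = 65.484 dB


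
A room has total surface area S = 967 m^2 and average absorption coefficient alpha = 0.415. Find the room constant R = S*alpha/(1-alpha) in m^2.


R = 967 * 0.415 / (1 - 0.415) = 685.99 m^2


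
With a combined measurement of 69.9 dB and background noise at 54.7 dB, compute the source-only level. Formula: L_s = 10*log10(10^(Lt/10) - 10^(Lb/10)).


10^(69.9/10) = 9.77237e+06
10^(54.7/10) = 295121
Difference = 9.77237e+06 - 295121 = 9.47725e+06
L_source = 10*log10(9.47725e+06) = 69.767 dB


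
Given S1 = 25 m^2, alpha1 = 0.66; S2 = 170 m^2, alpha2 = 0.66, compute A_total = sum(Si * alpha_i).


25 * 0.66 = 16.5
170 * 0.66 = 112.2
A_total = 16.5 + 112.2 = 128.7 m^2


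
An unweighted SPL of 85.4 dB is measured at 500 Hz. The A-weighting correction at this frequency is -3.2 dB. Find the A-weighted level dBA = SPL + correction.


A-weighting table: 500 Hz -> -3.2 dB correction
SPL_A = SPL + correction = 85.4 + (-3.2) = 82.2 dBA


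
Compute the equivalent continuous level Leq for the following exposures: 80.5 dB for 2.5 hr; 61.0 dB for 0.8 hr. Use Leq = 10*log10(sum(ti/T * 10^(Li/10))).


T_total = 2.5 + 0.8 = 3.3 hr
(2.5/3.3) * 10^(80.5/10) = 8.50014e+07
(0.8/3.3) * 10^(61.0/10) = 305194
Sum = 8.50014e+07 + 305194 = 8.53066e+07
Leq = 10*log10(8.53066e+07) = 79.31 dB


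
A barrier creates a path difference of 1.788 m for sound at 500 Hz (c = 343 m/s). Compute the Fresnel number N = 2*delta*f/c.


N = 2*delta*f/c = 2*delta/lambda, where lambda = c/f
lambda = 343 / 500 = 0.686 m
N = 2 * 1.788 / 0.686 = 5.2128


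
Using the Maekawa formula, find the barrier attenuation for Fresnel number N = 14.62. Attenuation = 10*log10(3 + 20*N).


3 + 20*N = 3 + 20*14.62 = 295.4
Att = 10*log10(295.4) = 24.704 dB


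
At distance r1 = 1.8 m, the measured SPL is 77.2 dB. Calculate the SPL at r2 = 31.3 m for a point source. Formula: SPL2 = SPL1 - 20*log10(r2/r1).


r2/r1 = 31.3/1.8 = 17.3889
Correction = 20*log10(17.3889) = 24.8054 dB
SPL2 = 77.2 - 24.8054 = 52.395 dB


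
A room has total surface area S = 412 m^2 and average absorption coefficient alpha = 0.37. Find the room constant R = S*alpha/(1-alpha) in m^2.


R = 412 * 0.37 / (1 - 0.37) = 241.97 m^2


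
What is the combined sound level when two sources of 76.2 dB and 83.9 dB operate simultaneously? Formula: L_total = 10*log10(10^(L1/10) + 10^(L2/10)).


10^(76.2/10) = 4.16869e+07
10^(83.9/10) = 2.45471e+08
Sum = 4.16869e+07 + 2.45471e+08 = 2.87158e+08
L_total = 10*log10(2.87158e+08) = 84.581 dB


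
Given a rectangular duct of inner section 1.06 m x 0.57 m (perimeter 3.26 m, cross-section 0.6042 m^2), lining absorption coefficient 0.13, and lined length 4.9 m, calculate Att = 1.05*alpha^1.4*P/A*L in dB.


alpha^1.4 = 0.13^1.4 = 0.0574805
Attenuation rate = 1.05 * alpha^1.4 * P / A
= 1.05 * 0.0574805 * 3.26 / 0.6042 = 0.325647 dB/m
Total Att = 0.325647 * 4.9 = 1.5957 dB


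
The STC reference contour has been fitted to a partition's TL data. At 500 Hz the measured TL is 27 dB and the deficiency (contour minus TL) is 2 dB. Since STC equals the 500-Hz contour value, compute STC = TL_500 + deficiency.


By ASTM E413, STC = value of the fitted reference contour at 500 Hz.
Contour value at 500 Hz = TL_500 + deficiency = 27 + 2 = 29
STC = 29


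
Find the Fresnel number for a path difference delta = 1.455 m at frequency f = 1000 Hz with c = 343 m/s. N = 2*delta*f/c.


N = 2*delta*f/c = 2*delta/lambda, where lambda = c/f
lambda = 343 / 1000 = 0.343 m
N = 2 * 1.455 / 0.343 = 8.484


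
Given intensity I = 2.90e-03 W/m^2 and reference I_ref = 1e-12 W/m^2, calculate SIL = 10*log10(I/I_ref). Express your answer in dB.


I / I_ref = 2.90e-03 / 1e-12 = 2.9e+09
SIL = 10 * log10(2.9e+09) = 94.624 dB


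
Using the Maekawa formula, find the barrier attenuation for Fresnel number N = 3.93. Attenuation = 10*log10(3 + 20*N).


3 + 20*N = 3 + 20*3.93 = 81.6
Att = 10*log10(81.6) = 19.117 dB


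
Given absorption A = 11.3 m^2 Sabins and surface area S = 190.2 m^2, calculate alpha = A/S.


Absorption coefficient = absorbed power / incident power
alpha = A / S = 11.3 / 190.2 = 0.059411


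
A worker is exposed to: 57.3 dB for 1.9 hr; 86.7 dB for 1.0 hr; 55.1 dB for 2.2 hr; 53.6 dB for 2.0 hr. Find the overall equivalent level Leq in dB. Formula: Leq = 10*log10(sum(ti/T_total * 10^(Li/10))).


T_total = 1.9 + 1.0 + 2.2 + 2.0 = 7.1 hr
(1.9/7.1) * 10^(57.3/10) = 143713
(1.0/7.1) * 10^(86.7/10) = 6.58782e+07
(2.2/7.1) * 10^(55.1/10) = 100268
(2.0/7.1) * 10^(53.6/10) = 64531.5
Sum = 143713 + 6.58782e+07 + 100268 + 64531.5 = 6.61867e+07
Leq = 10*log10(6.61867e+07) = 78.208 dB


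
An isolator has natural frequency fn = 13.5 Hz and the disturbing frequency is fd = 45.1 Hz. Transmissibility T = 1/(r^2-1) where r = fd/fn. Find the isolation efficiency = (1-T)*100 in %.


r = 45.1 / 13.5 = 3.34074
r^2 - 1 = 3.34074^2 - 1 = 10.1605
T = 1/10.1605 = 0.0984204
Efficiency = (1 - 0.0984204)*100 = 90.158 %


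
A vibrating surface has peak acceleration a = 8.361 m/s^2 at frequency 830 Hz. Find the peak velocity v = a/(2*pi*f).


omega = 2*pi*f = 2*pi*830 = 5215.04 rad/s
v = a / omega = 8.361 / 5215.04 = 0.0016032 m/s


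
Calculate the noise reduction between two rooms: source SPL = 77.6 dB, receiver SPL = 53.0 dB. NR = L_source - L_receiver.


NR = L_source - L_receiver (difference between source and receiving room levels)
NR = 77.6 - 53.0 = 24.6 dB


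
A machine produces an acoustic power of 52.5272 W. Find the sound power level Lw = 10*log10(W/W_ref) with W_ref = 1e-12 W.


W / W_ref = 52.5272 / 1e-12 = 5.25272e+13
Lw = 10 * log10(5.25272e+13) = 137.2 dB


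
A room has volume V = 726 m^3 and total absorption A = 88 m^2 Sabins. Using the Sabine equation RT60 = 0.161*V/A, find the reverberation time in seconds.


RT60 = 0.161 * 726 / 88 = 1.3283 s


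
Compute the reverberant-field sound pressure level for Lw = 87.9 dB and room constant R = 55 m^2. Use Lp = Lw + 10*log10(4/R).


4/R = 4/55 = 0.0727273
Lp = 87.9 + 10*log10(0.0727273) = 76.517 dB


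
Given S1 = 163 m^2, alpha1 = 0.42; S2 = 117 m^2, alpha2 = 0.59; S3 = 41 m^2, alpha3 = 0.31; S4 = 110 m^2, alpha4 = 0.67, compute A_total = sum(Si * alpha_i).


163 * 0.42 = 68.46
117 * 0.59 = 69.03
41 * 0.31 = 12.71
110 * 0.67 = 73.7
A_total = 68.46 + 69.03 + 12.71 + 73.7 = 223.9 m^2


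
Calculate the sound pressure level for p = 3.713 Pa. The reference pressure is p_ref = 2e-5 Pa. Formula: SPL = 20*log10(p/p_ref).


p / p_ref = 3.713 / 2e-5 = 185650
SPL = 20 * log10(185650) = 105.37 dB


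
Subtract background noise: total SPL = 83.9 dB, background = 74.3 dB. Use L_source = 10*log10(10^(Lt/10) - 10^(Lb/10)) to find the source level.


10^(83.9/10) = 2.45471e+08
10^(74.3/10) = 2.69153e+07
Difference = 2.45471e+08 - 2.69153e+07 = 2.18556e+08
L_source = 10*log10(2.18556e+08) = 83.396 dB


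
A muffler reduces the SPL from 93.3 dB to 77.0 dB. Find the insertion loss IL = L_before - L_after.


Insertion loss = SPL without muffler - SPL with muffler
IL = 93.3 - 77.0 = 16.3 dB


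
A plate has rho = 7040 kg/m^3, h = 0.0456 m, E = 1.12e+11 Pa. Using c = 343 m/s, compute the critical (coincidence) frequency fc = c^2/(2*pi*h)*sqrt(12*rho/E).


12*rho/E = 12*7040/1.12e+11 = 7.54286e-07
sqrt(12*rho/E) = sqrt(7.54286e-07) = 0.000868496
c^2/(2*pi*h) = 343^2/(2*pi*0.0456) = 410623
fc = 410623 * 0.000868496 = 356.62 Hz


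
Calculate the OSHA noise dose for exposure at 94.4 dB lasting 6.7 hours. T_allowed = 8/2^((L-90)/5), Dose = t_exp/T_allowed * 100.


T_allowed = 8 / 2^((94.4 - 90)/5) = 4.34694 hr
Dose = 6.7 / 4.34694 * 100 = 154.13 %


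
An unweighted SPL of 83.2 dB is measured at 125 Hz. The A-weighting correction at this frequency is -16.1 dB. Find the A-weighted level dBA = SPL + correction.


A-weighting table: 125 Hz -> -16.1 dB correction
SPL_A = SPL + correction = 83.2 + (-16.1) = 67.1 dBA


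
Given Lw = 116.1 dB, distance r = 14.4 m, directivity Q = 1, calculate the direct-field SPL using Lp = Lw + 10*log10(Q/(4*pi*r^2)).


4*pi*r^2 = 4*pi*14.4^2 = 2605.76 m^2
Q / (4*pi*r^2) = 1 / 2605.76 = 0.000383765
Lp = 116.1 + 10*log10(0.000383765) = 81.941 dB


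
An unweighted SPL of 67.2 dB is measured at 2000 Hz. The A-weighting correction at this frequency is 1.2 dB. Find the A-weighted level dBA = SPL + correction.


A-weighting table: 2000 Hz -> 1.2 dB correction
SPL_A = SPL + correction = 67.2 + (1.2) = 68.4 dBA


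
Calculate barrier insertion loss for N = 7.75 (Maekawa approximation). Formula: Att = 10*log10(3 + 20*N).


3 + 20*N = 3 + 20*7.75 = 158
Att = 10*log10(158) = 21.987 dB


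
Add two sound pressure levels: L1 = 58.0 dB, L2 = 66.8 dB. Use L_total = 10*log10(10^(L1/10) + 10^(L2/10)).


10^(58.0/10) = 630957
10^(66.8/10) = 4.7863e+06
Sum = 630957 + 4.7863e+06 = 5.41726e+06
L_total = 10*log10(5.41726e+06) = 67.338 dB


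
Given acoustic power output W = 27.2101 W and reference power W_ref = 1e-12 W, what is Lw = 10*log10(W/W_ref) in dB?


W / W_ref = 27.2101 / 1e-12 = 2.72101e+13
Lw = 10 * log10(2.72101e+13) = 134.35 dB


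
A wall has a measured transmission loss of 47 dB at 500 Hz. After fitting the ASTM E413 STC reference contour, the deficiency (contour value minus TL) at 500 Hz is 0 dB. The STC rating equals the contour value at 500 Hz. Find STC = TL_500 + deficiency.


By ASTM E413, STC = value of the fitted reference contour at 500 Hz.
Contour value at 500 Hz = TL_500 + deficiency = 47 + 0 = 47
STC = 47


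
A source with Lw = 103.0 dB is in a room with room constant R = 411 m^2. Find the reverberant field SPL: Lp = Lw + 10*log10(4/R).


4/R = 4/411 = 0.00973236
Lp = 103.0 + 10*log10(0.00973236) = 82.882 dB


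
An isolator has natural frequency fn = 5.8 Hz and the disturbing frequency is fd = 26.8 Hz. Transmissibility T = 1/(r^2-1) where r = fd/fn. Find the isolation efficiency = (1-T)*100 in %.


r = 26.8 / 5.8 = 4.62069
r^2 - 1 = 4.62069^2 - 1 = 20.3508
T = 1/20.3508 = 0.0491381
Efficiency = (1 - 0.0491381)*100 = 95.086 %


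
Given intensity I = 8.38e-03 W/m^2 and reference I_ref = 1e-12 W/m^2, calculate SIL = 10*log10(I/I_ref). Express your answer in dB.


I / I_ref = 8.38e-03 / 1e-12 = 8.38e+09
SIL = 10 * log10(8.38e+09) = 99.232 dB


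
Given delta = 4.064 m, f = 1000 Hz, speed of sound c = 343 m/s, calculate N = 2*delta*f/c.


N = 2*delta*f/c = 2*delta/lambda, where lambda = c/f
lambda = 343 / 1000 = 0.343 m
N = 2 * 4.064 / 0.343 = 23.697


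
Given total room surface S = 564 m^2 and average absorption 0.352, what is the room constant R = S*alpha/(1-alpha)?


R = 564 * 0.352 / (1 - 0.352) = 306.37 m^2


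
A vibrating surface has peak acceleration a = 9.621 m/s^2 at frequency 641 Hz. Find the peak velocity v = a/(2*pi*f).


omega = 2*pi*f = 2*pi*641 = 4027.52 rad/s
v = a / omega = 9.621 / 4027.52 = 0.0023888 m/s


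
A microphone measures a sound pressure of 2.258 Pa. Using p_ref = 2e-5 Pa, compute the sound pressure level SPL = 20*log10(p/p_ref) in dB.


p / p_ref = 2.258 / 2e-5 = 112900
SPL = 20 * log10(112900) = 101.05 dB


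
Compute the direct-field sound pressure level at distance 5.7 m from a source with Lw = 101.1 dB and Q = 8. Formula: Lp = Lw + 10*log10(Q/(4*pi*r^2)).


4*pi*r^2 = 4*pi*5.7^2 = 408.281 m^2
Q / (4*pi*r^2) = 8 / 408.281 = 0.0195943
Lp = 101.1 + 10*log10(0.0195943) = 84.021 dB


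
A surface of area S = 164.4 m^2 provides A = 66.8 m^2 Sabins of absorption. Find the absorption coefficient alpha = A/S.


Absorption coefficient = absorbed power / incident power
alpha = A / S = 66.8 / 164.4 = 0.40633


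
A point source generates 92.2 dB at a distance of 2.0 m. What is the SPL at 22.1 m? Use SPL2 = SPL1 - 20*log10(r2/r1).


r2/r1 = 22.1/2.0 = 11.05
Correction = 20*log10(11.05) = 20.8672 dB
SPL2 = 92.2 - 20.8672 = 71.333 dB


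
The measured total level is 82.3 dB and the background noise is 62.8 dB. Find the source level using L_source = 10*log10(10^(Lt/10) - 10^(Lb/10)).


10^(82.3/10) = 1.69824e+08
10^(62.8/10) = 1.90546e+06
Difference = 1.69824e+08 - 1.90546e+06 = 1.67919e+08
L_source = 10*log10(1.67919e+08) = 82.251 dB


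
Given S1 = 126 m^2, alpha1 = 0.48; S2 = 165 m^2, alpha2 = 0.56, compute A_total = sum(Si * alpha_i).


126 * 0.48 = 60.48
165 * 0.56 = 92.4
A_total = 60.48 + 92.4 = 152.88 m^2


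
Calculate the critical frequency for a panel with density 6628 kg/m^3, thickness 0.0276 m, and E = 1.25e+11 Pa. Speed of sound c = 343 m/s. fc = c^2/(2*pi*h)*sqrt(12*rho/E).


12*rho/E = 12*6628/1.25e+11 = 6.36288e-07
sqrt(12*rho/E) = sqrt(6.36288e-07) = 0.000797677
c^2/(2*pi*h) = 343^2/(2*pi*0.0276) = 678421
fc = 678421 * 0.000797677 = 541.16 Hz


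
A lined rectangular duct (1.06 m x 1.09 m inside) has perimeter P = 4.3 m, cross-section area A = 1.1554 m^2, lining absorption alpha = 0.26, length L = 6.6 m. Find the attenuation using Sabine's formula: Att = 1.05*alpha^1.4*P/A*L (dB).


alpha^1.4 = 0.26^1.4 = 0.151692
Attenuation rate = 1.05 * alpha^1.4 * P / A
= 1.05 * 0.151692 * 4.3 / 1.1554 = 0.592773 dB/m
Total Att = 0.592773 * 6.6 = 3.9123 dB


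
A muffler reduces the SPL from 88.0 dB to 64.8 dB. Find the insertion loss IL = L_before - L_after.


Insertion loss = SPL without muffler - SPL with muffler
IL = 88.0 - 64.8 = 23.2 dB


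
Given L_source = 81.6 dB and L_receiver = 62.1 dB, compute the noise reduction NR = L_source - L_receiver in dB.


NR = L_source - L_receiver (difference between source and receiving room levels)
NR = 81.6 - 62.1 = 19.5 dB


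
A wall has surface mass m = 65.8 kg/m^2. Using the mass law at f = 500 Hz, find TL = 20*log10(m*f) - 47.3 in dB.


m * f = 65.8 * 500 = 32900
20*log10(32900) = 90.3439 dB
TL = 90.3439 - 47.3 = 43.044 dB


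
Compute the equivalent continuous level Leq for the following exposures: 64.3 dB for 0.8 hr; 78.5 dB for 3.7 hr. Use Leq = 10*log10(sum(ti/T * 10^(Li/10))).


T_total = 0.8 + 3.7 = 4.5 hr
(0.8/4.5) * 10^(64.3/10) = 478495
(3.7/4.5) * 10^(78.5/10) = 5.82089e+07
Sum = 478495 + 5.82089e+07 = 5.86874e+07
Leq = 10*log10(5.86874e+07) = 77.685 dB


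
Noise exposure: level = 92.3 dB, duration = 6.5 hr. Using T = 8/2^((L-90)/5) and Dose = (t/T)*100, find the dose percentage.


T_allowed = 8 / 2^((92.3 - 90)/5) = 5.81589 hr
Dose = 6.5 / 5.81589 * 100 = 111.76 %


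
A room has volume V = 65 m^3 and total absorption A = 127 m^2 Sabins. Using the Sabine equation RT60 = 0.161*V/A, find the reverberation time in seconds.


RT60 = 0.161 * 65 / 127 = 0.082402 s


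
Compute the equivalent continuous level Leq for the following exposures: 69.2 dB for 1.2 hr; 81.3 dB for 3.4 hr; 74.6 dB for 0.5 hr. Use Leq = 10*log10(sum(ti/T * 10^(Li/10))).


T_total = 1.2 + 3.4 + 0.5 = 5.1 hr
(1.2/5.1) * 10^(69.2/10) = 1.95709e+06
(3.4/5.1) * 10^(81.3/10) = 8.99309e+07
(0.5/5.1) * 10^(74.6/10) = 2.82748e+06
Sum = 1.95709e+06 + 8.99309e+07 + 2.82748e+06 = 9.47155e+07
Leq = 10*log10(9.47155e+07) = 79.764 dB


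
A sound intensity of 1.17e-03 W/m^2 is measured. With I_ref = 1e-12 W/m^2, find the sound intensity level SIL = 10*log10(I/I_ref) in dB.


I / I_ref = 1.17e-03 / 1e-12 = 1.17e+09
SIL = 10 * log10(1.17e+09) = 90.682 dB


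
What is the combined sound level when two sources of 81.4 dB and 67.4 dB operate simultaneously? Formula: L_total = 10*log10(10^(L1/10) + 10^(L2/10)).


10^(81.4/10) = 1.38038e+08
10^(67.4/10) = 5.49541e+06
Sum = 1.38038e+08 + 5.49541e+06 = 1.43533e+08
L_total = 10*log10(1.43533e+08) = 81.57 dB


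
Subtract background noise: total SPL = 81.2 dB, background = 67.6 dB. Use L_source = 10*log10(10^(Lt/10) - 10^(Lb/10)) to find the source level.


10^(81.2/10) = 1.31826e+08
10^(67.6/10) = 5.7544e+06
Difference = 1.31826e+08 - 5.7544e+06 = 1.26072e+08
L_source = 10*log10(1.26072e+08) = 81.006 dB


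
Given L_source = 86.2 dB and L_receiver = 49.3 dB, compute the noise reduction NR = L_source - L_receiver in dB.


NR = L_source - L_receiver (difference between source and receiving room levels)
NR = 86.2 - 49.3 = 36.9 dB


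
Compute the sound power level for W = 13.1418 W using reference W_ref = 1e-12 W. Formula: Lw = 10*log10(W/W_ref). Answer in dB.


W / W_ref = 13.1418 / 1e-12 = 1.31418e+13
Lw = 10 * log10(1.31418e+13) = 131.19 dB


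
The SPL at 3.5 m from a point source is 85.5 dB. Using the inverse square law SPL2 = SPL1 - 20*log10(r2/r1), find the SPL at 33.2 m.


r2/r1 = 33.2/3.5 = 9.48571
Correction = 20*log10(9.48571) = 19.5414 dB
SPL2 = 85.5 - 19.5414 = 65.959 dB


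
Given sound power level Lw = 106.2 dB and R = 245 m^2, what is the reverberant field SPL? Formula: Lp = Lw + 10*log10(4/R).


4/R = 4/245 = 0.0163265
Lp = 106.2 + 10*log10(0.0163265) = 88.329 dB


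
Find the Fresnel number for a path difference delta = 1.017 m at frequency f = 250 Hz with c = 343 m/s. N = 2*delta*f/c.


N = 2*delta*f/c = 2*delta/lambda, where lambda = c/f
lambda = 343 / 250 = 1.372 m
N = 2 * 1.017 / 1.372 = 1.4825


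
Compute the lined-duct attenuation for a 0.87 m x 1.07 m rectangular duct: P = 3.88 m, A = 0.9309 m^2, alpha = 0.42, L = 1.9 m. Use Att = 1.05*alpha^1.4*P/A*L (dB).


alpha^1.4 = 0.42^1.4 = 0.296858
Attenuation rate = 1.05 * alpha^1.4 * P / A
= 1.05 * 0.296858 * 3.88 / 0.9309 = 1.29917 dB/m
Total Att = 1.29917 * 1.9 = 2.4684 dB


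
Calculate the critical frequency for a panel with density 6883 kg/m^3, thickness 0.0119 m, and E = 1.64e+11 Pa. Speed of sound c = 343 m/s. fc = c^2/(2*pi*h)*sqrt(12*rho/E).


12*rho/E = 12*6883/1.64e+11 = 5.03634e-07
sqrt(12*rho/E) = sqrt(5.03634e-07) = 0.000709672
c^2/(2*pi*h) = 343^2/(2*pi*0.0119) = 1.57348e+06
fc = 1.57348e+06 * 0.000709672 = 1116.7 Hz


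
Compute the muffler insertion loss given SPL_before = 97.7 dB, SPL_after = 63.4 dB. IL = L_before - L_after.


Insertion loss = SPL without muffler - SPL with muffler
IL = 97.7 - 63.4 = 34.3 dB


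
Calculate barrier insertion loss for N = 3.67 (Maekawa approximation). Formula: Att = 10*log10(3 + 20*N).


3 + 20*N = 3 + 20*3.67 = 76.4
Att = 10*log10(76.4) = 18.831 dB


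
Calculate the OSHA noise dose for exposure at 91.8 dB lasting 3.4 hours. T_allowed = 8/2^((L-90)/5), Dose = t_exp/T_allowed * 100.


T_allowed = 8 / 2^((91.8 - 90)/5) = 6.23332 hr
Dose = 3.4 / 6.23332 * 100 = 54.546 %


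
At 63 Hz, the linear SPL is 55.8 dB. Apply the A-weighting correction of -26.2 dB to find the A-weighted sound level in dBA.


A-weighting table: 63 Hz -> -26.2 dB correction
SPL_A = SPL + correction = 55.8 + (-26.2) = 29.6 dBA
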